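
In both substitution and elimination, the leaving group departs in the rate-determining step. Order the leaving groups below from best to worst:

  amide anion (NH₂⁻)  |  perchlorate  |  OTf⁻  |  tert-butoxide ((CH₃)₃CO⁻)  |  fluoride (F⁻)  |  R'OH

OTf⁻ > perchlorate > R'OH > fluoride (F⁻) > tert-butoxide ((CH₃)₃CO⁻) > amide anion (NH₂⁻)

The more stable X⁻ (or X) is on its own — i.e. the weaker a base it is — the better a leaving group it makes.
OTf⁻: pKₐ(CF₃SO₃H (triflic acid)) ≈ -14 — charge spread over three oxygens and a CF₃ group; the premier leaving group in synthesis
perchlorate: pKₐ(HClO₄) ≈ -10 — extremely weak base; rarely used for safety reasons
R'OH: pKₐ(R'OH₂⁺) ≈ -2.4 — neutral; leaves from a protonated ether (an oxonium ion, R–O(H)R'⁺)
fluoride (F⁻): pKₐ(HF) ≈ 3.2 — small and strongly basic; the poor halide leaving group
tert-butoxide ((CH₃)₃CO⁻): pKₐ(t-BuOH) ≈ 18 — bulky, strongly basic alkoxide
amide anion (NH₂⁻): pKₐ(NH₃) ≈ 38 — extremely strong base; never a leaving group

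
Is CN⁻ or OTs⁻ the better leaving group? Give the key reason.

OTs⁻

OTs⁻ is the better leaving group.
pKₐ(p-CH₃C₆H₄SO₃H (TsOH)) ≈ -2.8 versus pKₐ(HCN) ≈ 9.2: OTs⁻ is the much weaker base.
Resonance-delocalised arenesulfonate.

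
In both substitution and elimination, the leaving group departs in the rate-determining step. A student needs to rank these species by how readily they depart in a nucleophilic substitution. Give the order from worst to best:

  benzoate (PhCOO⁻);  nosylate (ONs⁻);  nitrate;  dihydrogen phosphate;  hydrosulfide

hydrosulfide < benzoate (PhCOO⁻) < dihydrogen phosphate < nitrate < nosylate (ONs⁻)

nosylate (ONs⁻): pKₐ(p-O₂NC₆H₄SO₃H) ≈ -3.5
nitrate: pKₐ(HNO₃) ≈ -1.3
dihydrogen phosphate: pKₐ(H₃PO₄) ≈ 2.1
benzoate (PhCOO⁻): pKₐ(C₆H₅COOH) ≈ 4.2
hydrosulfide: pKₐ(H₂S) ≈ 7
Reversing gives the worst-to-best order requested.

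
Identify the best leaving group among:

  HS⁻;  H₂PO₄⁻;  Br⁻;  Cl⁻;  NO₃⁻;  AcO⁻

Br⁻

Leaving-group ability tracks the stability of the departed species; conjugate-acid pKₐ is the usual yardstick (lower pKₐ → better LG).
Br⁻: pKₐ(HBr) ≈ -9
Cl⁻: pKₐ(HCl) ≈ -7
NO₃⁻: pKₐ(HNO₃) ≈ -1.3
H₂PO₄⁻: pKₐ(H₃PO₄) ≈ 2.1
AcO⁻: pKₐ(CH₃COOH) ≈ 4.8
HS⁻: pKₐ(H₂S) ≈ 7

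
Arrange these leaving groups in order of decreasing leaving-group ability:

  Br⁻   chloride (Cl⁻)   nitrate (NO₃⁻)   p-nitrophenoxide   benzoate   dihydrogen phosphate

Rank by basicity of the departing species: weakest base leaves most easily.
Br⁻: pKₐ(HBr) ≈ -9 — weak base; good leaving group
chloride (Cl⁻): pKₐ(HCl) ≈ -7
nitrate (NO₃⁻): pKₐ(HNO₃) ≈ -1.3 — resonance-delocalised over three oxygens
dihydrogen phosphate: pKₐ(H₃PO₄) ≈ 2.1 — moderate base; biological leaving group after further activation
benzoate: pKₐ(C₆H₅COOH) ≈ 4.2
p-nitrophenoxide: pKₐ(p-nitrophenol) ≈ 7.2 — nitro group delocalises the charge; the classic chromogenic LG

Br⁻ > chloride (Cl⁻) > nitrate (NO₃⁻) > dihydrogen phosphate > benzoate > p-nitrophenoxide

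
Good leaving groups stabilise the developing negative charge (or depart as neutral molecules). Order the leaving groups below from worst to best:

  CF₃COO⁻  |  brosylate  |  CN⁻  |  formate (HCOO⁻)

CN⁻ < formate (HCOO⁻) < CF₃COO⁻ < brosylate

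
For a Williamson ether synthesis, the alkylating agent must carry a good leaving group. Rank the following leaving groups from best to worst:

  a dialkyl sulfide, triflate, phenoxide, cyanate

triflate > a dialkyl sulfide > cyanate > phenoxide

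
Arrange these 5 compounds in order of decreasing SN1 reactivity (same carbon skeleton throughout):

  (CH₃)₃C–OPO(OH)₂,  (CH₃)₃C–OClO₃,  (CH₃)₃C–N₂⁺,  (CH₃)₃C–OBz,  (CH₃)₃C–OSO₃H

(CH₃)₃C–N₂⁺ > (CH₃)₃C–OClO₃ > (CH₃)₃C–OSO₃H > (CH₃)₃C–OPO(OH)₂ > (CH₃)₃C–OBz

Same R in every case — rank the leaving groups.
The more stable X⁻ (or X) is on its own — i.e. the weaker a base it is — the better a leaving group it makes.
(CH₃)₃C–N₂⁺ loses N₂: no meaningful conjugate acid; N₂ departs as an exceptionally stable neutral molecule
(CH₃)₃C–OClO₃ loses ClO₄⁻: pKₐ(HClO₄) ≈ -10
(CH₃)₃C–OSO₃H loses HSO₄⁻: pKₐ(H₂SO₄) ≈ -3
(CH₃)₃C–OPO(OH)₂ loses H₂PO₄⁻: pKₐ(H₃PO₄) ≈ 2.1
(CH₃)₃C–OBz loses PhCOO⁻: pKₐ(C₆H₅COOH) ≈ 4.2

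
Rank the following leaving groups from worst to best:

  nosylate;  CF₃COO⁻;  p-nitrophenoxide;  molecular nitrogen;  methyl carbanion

methyl carbanion < p-nitrophenoxide < CF₃COO⁻ < nosylate < molecular nitrogen

molecular nitrogen: no meaningful conjugate acid; N₂ departs as an exceptionally stable neutral molecule
nosylate: pKₐ(p-O₂NC₆H₄SO₃H) ≈ -3.5
CF₃COO⁻: pKₐ(CF₃COOH) ≈ 0.2
p-nitrophenoxide: pKₐ(p-nitrophenol) ≈ 7.2
methyl carbanion: pKₐ(CH₄) ≈ 48
Reversing gives the worst-to-best order requested.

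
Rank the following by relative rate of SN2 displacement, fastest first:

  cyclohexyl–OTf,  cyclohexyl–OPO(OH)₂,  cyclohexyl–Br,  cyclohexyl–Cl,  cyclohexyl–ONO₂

cyclohexyl–OTf > cyclohexyl–Br > cyclohexyl–Cl > cyclohexyl–ONO₂ > cyclohexyl–OPO(OH)₂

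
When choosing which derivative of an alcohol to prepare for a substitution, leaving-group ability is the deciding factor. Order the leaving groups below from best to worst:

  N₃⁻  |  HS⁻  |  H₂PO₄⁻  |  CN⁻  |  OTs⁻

OTs⁻ > H₂PO₄⁻ > N₃⁻ > HS⁻ > CN⁻

OTs⁻: pKₐ(p-CH₃C₆H₄SO₃H (TsOH)) ≈ -2.8
H₂PO₄⁻: pKₐ(H₃PO₄) ≈ 2.1
N₃⁻: pKₐ(HN₃) ≈ 4.7
HS⁻: pKₐ(H₂S) ≈ 7
CN⁻: pKₐ(HCN) ≈ 9.2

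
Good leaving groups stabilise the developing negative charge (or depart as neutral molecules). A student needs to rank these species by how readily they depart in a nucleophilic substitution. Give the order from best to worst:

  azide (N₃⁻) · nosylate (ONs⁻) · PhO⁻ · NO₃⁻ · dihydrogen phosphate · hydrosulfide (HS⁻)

nosylate (ONs⁻): pKₐ(p-O₂NC₆H₄SO₃H) ≈ -3.5
NO₃⁻: pKₐ(HNO₃) ≈ -1.3 — resonance-delocalised over three oxygens
dihydrogen phosphate: pKₐ(H₃PO₄) ≈ 2.1 — moderate base; biological leaving group after further activation
azide (N₃⁻): pKₐ(HN₃) ≈ 4.7 — linear, resonance-stabilised
hydrosulfide (HS⁻): pKₐ(H₂S) ≈ 7
PhO⁻: pKₐ(C₆H₅OH (phenol)) ≈ 10 — resonance into the ring helps, but still a poor LG

nosylate (ONs⁻) > NO₃⁻ > dihydrogen phosphate > azide (N₃⁻) > hydrosulfide (HS⁻) > PhO⁻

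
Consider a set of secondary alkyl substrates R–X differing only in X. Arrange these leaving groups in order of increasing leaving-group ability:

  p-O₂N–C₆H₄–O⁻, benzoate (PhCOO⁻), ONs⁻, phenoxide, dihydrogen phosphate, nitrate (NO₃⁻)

ONs⁻: pKₐ(p-O₂NC₆H₄SO₃H) ≈ -3.5 — p-nitro group further stabilises the sulfonate
nitrate (NO₃⁻): pKₐ(HNO₃) ≈ -1.3
dihydrogen phosphate: pKₐ(H₃PO₄) ≈ 2.1 — moderate base; biological leaving group after further activation
benzoate (PhCOO⁻): pKₐ(C₆H₅COOH) ≈ 4.2 — aryl carboxylate
p-O₂N–C₆H₄–O⁻: pKₐ(p-nitrophenol) ≈ 7.2 — nitro group delocalises the charge; the classic chromogenic LG
phenoxide: pKₐ(C₆H₅OH (phenol)) ≈ 10
Listed from poorest to best leaving group as asked.

phenoxide < p-O₂N–C₆H₄–O⁻ < benzoate (PhCOO⁻) < dihydrogen phosphate < nitrate (NO₃⁻) < ONs⁻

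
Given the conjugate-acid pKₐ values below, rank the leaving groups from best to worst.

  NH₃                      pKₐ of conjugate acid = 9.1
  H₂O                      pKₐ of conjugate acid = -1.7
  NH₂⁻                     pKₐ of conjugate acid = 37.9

Lower conjugate-acid pKₐ ⇒ weaker base ⇒ better leaving group.
Sorting by the given values: H₂O (-1.7), NH₃ (9.1), NH₂⁻ (37.9).

H₂O > NH₃ > NH₂⁻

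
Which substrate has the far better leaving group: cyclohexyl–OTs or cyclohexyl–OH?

From cyclohexyl–OH the departing group would be OH⁻ (pKₐ(H₂O) ≈ 15.7). Strong base; essentially never leaves without prior activation.
From cyclohexyl–OTs the leaving group is OTs⁻ (pKₐ(p-CH₃C₆H₄SO₃H (TsOH)) ≈ -2.8). Resonance-delocalised arenesulfonate.
(In practice cyclohexyl–OTs is made from cyclohexyl–OH by treatment with TsCl / pyridine, converting the hydroxyl into a tosylate.)

cyclohexyl–OTs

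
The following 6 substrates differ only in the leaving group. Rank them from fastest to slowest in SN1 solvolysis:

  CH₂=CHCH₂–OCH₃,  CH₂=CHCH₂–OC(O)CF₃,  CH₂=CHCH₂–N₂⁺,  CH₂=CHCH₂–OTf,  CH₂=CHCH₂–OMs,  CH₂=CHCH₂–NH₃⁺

Same R in every case — rank the leaving groups.
The more stable X⁻ (or X) is on its own — i.e. the weaker a base it is — the better a leaving group it makes.
CH₂=CHCH₂–N₂⁺ loses N₂: no meaningful conjugate acid; N₂ departs as an exceptionally stable neutral molecule
CH₂=CHCH₂–OTf loses OTf⁻: pKₐ(CF₃SO₃H (triflic acid)) ≈ -14
CH₂=CHCH₂–OMs loses OMs⁻: pKₐ(CH₃SO₃H (MsOH)) ≈ -1.9
CH₂=CHCH₂–OC(O)CF₃ loses CF₃COO⁻: pKₐ(CF₃COOH) ≈ 0.2
CH₂=CHCH₂–NH₃⁺ loses NH₃: pKₐ(NH₄⁺) ≈ 9.2
CH₂=CHCH₂–OCH₃ loses CH₃O⁻: pKₐ(CH₃OH) ≈ 15.5

CH₂=CHCH₂–N₂⁺ > CH₂=CHCH₂–OTf > CH₂=CHCH₂–OMs > CH₂=CHCH₂–OC(O)CF₃ > CH₂=CHCH₂–NH₃⁺ > CH₂=CHCH₂–OCH₃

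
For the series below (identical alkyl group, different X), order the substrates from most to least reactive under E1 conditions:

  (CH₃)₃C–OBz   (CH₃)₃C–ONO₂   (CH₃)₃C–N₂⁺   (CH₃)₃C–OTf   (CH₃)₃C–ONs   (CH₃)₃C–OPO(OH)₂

The skeletons are identical, so relative rate is governed entirely by leaving-group ability.
A good leaving group is a weak base: the lower the pKₐ of its conjugate acid, the more readily it departs.
(CH₃)₃C–N₂⁺ loses N₂: no meaningful conjugate acid; N₂ departs as an exceptionally stable neutral molecule
(CH₃)₃C–OTf loses OTf⁻: pKₐ(CF₃SO₃H (triflic acid)) ≈ -14
(CH₃)₃C–ONs loses ONs⁻: pKₐ(p-O₂NC₆H₄SO₃H) ≈ -3.5
(CH₃)₃C–ONO₂ loses NO₃⁻: pKₐ(HNO₃) ≈ -1.3
(CH₃)₃C–OPO(OH)₂ loses H₂PO₄⁻: pKₐ(H₃PO₄) ≈ 2.1
(CH₃)₃C–OBz loses PhCOO⁻: pKₐ(C₆H₅COOH) ≈ 4.2

(CH₃)₃C–N₂⁺ > (CH₃)₃C–OTf > (CH₃)₃C–ONs > (CH₃)₃C–ONO₂ > (CH₃)₃C–OPO(OH)₂ > (CH₃)₃C–OBz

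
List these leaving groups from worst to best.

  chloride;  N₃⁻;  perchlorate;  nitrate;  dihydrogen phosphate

N₃⁻ < dihydrogen phosphate < nitrate < chloride < perchlorate

perchlorate: pKₐ(HClO₄) ≈ -10 — extremely weak base; rarely used for safety reasons
chloride: pKₐ(HCl) ≈ -7
nitrate: pKₐ(HNO₃) ≈ -1.3 — resonance-delocalised over three oxygens
dihydrogen phosphate: pKₐ(H₃PO₄) ≈ 2.1 — moderate base; biological leaving group after further activation
N₃⁻: pKₐ(HN₃) ≈ 4.7 — linear, resonance-stabilised
Listed from poorest to best leaving group as asked.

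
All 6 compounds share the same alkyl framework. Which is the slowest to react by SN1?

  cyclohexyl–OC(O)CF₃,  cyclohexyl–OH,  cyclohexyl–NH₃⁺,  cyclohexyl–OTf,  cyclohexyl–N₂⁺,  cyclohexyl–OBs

Same R in every case — rank the leaving groups.
Rank by basicity of the departing species: weakest base leaves most easily.
cyclohexyl–N₂⁺ loses N₂: no meaningful conjugate acid; N₂ departs as an exceptionally stable neutral molecule
cyclohexyl–OTf loses OTf⁻: pKₐ(CF₃SO₃H (triflic acid)) ≈ -14
cyclohexyl–OBs loses OBs⁻: pKₐ(p-BrC₆H₄SO₃H) ≈ -2.8
cyclohexyl–OC(O)CF₃ loses CF₃COO⁻: pKₐ(CF₃COOH) ≈ 0.2
cyclohexyl–NH₃⁺ loses NH₃: pKₐ(NH₄⁺) ≈ 9.2
cyclohexyl–OH loses OH⁻: pKₐ(H₂O) ≈ 15.7

cyclohexyl–OH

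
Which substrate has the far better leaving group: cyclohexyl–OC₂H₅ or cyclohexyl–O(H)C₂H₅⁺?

From cyclohexyl–OC₂H₅ the departing group would be CH₃CH₂O⁻ (pKₐ(CH₃CH₂OH) ≈ 16). Strong base; alkoxides do not leave unassisted.
From cyclohexyl–O(H)C₂H₅⁺ the leaving group is R'OH (pKₐ(R'OH₂⁺) ≈ -2.4). Neutral; leaves from a protonated ether (an oxonium ion, R–O(H)R'⁺).
(In practice cyclohexyl–O(H)C₂H₅⁺ is made from cyclohexyl–OC₂H₅ by protonation with concentrated HBr, allowing neutral ethanol, rather than ethoxide, to depart.)

cyclohexyl–O(H)C₂H₅⁺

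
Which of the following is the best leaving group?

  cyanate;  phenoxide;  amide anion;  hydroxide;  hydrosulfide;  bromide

bromide: pKₐ(HBr) ≈ -9
cyanate: pKₐ(HOCN) ≈ 3.5
hydrosulfide: pKₐ(H₂S) ≈ 7
phenoxide: pKₐ(C₆H₅OH (phenol)) ≈ 10
hydroxide: pKₐ(H₂O) ≈ 15.7
amide anion: pKₐ(NH₃) ≈ 38

bromide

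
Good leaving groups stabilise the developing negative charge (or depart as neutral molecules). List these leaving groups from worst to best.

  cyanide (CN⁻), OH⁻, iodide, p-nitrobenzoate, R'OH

Rank by basicity of the departing species: weakest base leaves most easily.
iodide: pKₐ(HI) ≈ -10
R'OH: pKₐ(R'OH₂⁺) ≈ -2.4
p-nitrobenzoate: pKₐ(p-nitrobenzoic acid) ≈ 3.4
cyanide (CN⁻): pKₐ(HCN) ≈ 9.2 — sp carbon stabilises the charge somewhat, but still a poor LG
OH⁻: pKₐ(H₂O) ≈ 15.7 — strong base; essentially never leaves without prior activation
Reversing gives the worst-to-best order requested.

OH⁻ < cyanide (CN⁻) < p-nitrobenzoate < R'OH < iodide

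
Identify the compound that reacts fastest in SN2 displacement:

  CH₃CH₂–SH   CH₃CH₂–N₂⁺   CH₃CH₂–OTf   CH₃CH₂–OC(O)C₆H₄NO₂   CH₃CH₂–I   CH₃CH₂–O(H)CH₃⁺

CH₃CH₂–N₂⁺

Identical carbon frameworks mean the comparison reduces to leaving-group quality.
A good leaving group is a weak base: the lower the pKₐ of its conjugate acid, the more readily it departs.
CH₃CH₂–N₂⁺ loses N₂: no meaningful conjugate acid; N₂ departs as an exceptionally stable neutral molecule
CH₃CH₂–OTf loses OTf⁻: pKₐ(CF₃SO₃H (triflic acid)) ≈ -14
CH₃CH₂–I loses I⁻: pKₐ(HI) ≈ -10
CH₃CH₂–O(H)CH₃⁺ loses R'OH: pKₐ(R'OH₂⁺) ≈ -2.4
CH₃CH₂–OC(O)C₆H₄NO₂ loses p-O₂N–C₆H₄–COO⁻: pKₐ(p-nitrobenzoic acid) ≈ 3.4
CH₃CH₂–SH loses HS⁻: pKₐ(H₂S) ≈ 7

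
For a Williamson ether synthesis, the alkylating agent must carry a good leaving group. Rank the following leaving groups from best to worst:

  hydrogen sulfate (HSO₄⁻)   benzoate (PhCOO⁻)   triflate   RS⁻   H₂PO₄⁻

triflate > hydrogen sulfate (HSO₄⁻) > H₂PO₄⁻ > benzoate (PhCOO⁻) > RS⁻

triflate: pKₐ(CF₃SO₃H (triflic acid)) ≈ -14
hydrogen sulfate (HSO₄⁻): pKₐ(H₂SO₄) ≈ -3
H₂PO₄⁻: pKₐ(H₃PO₄) ≈ 2.1
benzoate (PhCOO⁻): pKₐ(C₆H₅COOH) ≈ 4.2
RS⁻: pKₐ(RSH (a thiol)) ≈ 10.5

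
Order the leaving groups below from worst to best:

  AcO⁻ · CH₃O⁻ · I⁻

I⁻: pKₐ(HI) ≈ -10
AcO⁻: pKₐ(CH₃COOH) ≈ 4.8
CH₃O⁻: pKₐ(CH₃OH) ≈ 15.5
Reversing gives the worst-to-best order requested.

CH₃O⁻ < AcO⁻ < I⁻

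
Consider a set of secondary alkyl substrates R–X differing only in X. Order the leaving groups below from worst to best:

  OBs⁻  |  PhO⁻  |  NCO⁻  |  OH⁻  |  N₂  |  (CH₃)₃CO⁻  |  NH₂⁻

The more stable X⁻ (or X) is on its own — i.e. the weaker a base it is — the better a leaving group it makes.
N₂: no meaningful conjugate acid; N₂ departs as an exceptionally stable neutral molecule
OBs⁻: pKₐ(p-BrC₆H₄SO₃H) ≈ -2.8
NCO⁻: pKₐ(HOCN) ≈ 3.5
PhO⁻: pKₐ(C₆H₅OH (phenol)) ≈ 10
OH⁻: pKₐ(H₂O) ≈ 15.7
(CH₃)₃CO⁻: pKₐ(t-BuOH) ≈ 18
NH₂⁻: pKₐ(NH₃) ≈ 38
The question asks for worst first, so the sequence is read in increasing leaving-group ability.

NH₂⁻ < (CH₃)₃CO⁻ < OH⁻ < PhO⁻ < NCO⁻ < OBs⁻ < N₂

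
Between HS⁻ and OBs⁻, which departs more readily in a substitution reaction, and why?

OBs⁻

OBs⁻ is the better leaving group.
pKₐ(p-BrC₆H₄SO₃H) ≈ -2.8 versus pKₐ(H₂S) ≈ 7: OBs⁻ is the much weaker base.
Arenesulfonate with a p-bromo substituent.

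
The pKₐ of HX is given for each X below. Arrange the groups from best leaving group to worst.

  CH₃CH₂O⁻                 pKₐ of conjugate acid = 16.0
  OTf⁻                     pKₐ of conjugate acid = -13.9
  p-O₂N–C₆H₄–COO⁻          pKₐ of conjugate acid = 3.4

OTf⁻ > p-O₂N–C₆H₄–COO⁻ > CH₃CH₂O⁻

Lower conjugate-acid pKₐ ⇒ weaker base ⇒ better leaving group.
Sorting by the given values: OTf⁻ (-13.9), p-O₂N–C₆H₄–COO⁻ (3.4), CH₃CH₂O⁻ (16.0).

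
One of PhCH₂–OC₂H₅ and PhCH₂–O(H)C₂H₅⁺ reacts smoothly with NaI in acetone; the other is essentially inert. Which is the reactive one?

PhCH₂–O(H)C₂H₅⁺

From PhCH₂–OC₂H₅ the departing group would be CH₃CH₂O⁻ (pKₐ(CH₃CH₂OH) ≈ 16). Strong base; alkoxides do not leave unassisted.
From PhCH₂–O(H)C₂H₅⁺ the leaving group is R'OH (pKₐ(R'OH₂⁺) ≈ -2.4). Neutral; leaves from a protonated ether (an oxonium ion, R–O(H)R'⁺).
(In practice PhCH₂–O(H)C₂H₅⁺ is made from PhCH₂–OC₂H₅ by protonation with concentrated HBr, allowing neutral ethanol, rather than ethoxide, to depart.)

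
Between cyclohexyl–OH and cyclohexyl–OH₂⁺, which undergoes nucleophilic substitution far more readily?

cyclohexyl–OH₂⁺

From cyclohexyl–OH the departing group would be OH⁻ (pKₐ(H₂O) ≈ 15.7). Strong base; essentially never leaves without prior activation.
From cyclohexyl–OH₂⁺ the leaving group is H₂O (pKₐ(H₃O⁺) ≈ -1.7). Neutral; leaves from a protonated alcohol (R–OH₂⁺).
(In practice cyclohexyl–OH₂⁺ is made from cyclohexyl–OH by protonation with strong acid, converting the leaving group from hydroxide to neutral water.)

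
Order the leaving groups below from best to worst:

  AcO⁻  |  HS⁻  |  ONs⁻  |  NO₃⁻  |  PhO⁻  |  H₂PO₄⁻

ONs⁻: pKₐ(p-O₂NC₆H₄SO₃H) ≈ -3.5
NO₃⁻: pKₐ(HNO₃) ≈ -1.3
H₂PO₄⁻: pKₐ(H₃PO₄) ≈ 2.1
AcO⁻: pKₐ(CH₃COOH) ≈ 4.8
HS⁻: pKₐ(H₂S) ≈ 7
PhO⁻: pKₐ(C₆H₅OH (phenol)) ≈ 10

ONs⁻ > NO₃⁻ > H₂PO₄⁻ > AcO⁻ > HS⁻ > PhO⁻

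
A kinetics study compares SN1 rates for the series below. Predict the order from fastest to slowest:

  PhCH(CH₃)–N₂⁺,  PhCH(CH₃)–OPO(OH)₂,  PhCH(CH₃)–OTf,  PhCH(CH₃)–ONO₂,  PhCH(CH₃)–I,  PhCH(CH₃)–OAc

PhCH(CH₃)–N₂⁺ > PhCH(CH₃)–OTf > PhCH(CH₃)–I > PhCH(CH₃)–ONO₂ > PhCH(CH₃)–OPO(OH)₂ > PhCH(CH₃)–OAc

The skeletons are identical, so relative rate is governed entirely by leaving-group ability.
Leaving-group ability tracks the stability of the departed species; conjugate-acid pKₐ is the usual yardstick (lower pKₐ → better LG).
PhCH(CH₃)–N₂⁺ loses N₂: no meaningful conjugate acid; N₂ departs as an exceptionally stable neutral molecule
PhCH(CH₃)–OTf loses OTf⁻: pKₐ(CF₃SO₃H (triflic acid)) ≈ -14
PhCH(CH₃)–I loses I⁻: pKₐ(HI) ≈ -10
PhCH(CH₃)–ONO₂ loses NO₃⁻: pKₐ(HNO₃) ≈ -1.3
PhCH(CH₃)–OPO(OH)₂ loses H₂PO₄⁻: pKₐ(H₃PO₄) ≈ 2.1
PhCH(CH₃)–OAc loses AcO⁻: pKₐ(CH₃COOH) ≈ 4.8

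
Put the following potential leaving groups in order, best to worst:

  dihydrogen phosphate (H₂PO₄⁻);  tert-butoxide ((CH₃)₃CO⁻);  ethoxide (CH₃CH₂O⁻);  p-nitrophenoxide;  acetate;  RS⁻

dihydrogen phosphate (H₂PO₄⁻) > acetate > p-nitrophenoxide > RS⁻ > ethoxide (CH₃CH₂O⁻) > tert-butoxide ((CH₃)₃CO⁻)

A good leaving group is a weak base: the lower the pKₐ of its conjugate acid, the more readily it departs.
dihydrogen phosphate (H₂PO₄⁻): pKₐ(H₃PO₄) ≈ 2.1 — moderate base; biological leaving group after further activation
acetate: pKₐ(CH₃COOH) ≈ 4.8
p-nitrophenoxide: pKₐ(p-nitrophenol) ≈ 7.2 — nitro group delocalises the charge; the classic chromogenic LG
RS⁻: pKₐ(RSH (a thiol)) ≈ 10.5
ethoxide (CH₃CH₂O⁻): pKₐ(CH₃CH₂OH) ≈ 16 — strong base; alkoxides do not leave unassisted
tert-butoxide ((CH₃)₃CO⁻): pKₐ(t-BuOH) ≈ 18 — bulky, strongly basic alkoxide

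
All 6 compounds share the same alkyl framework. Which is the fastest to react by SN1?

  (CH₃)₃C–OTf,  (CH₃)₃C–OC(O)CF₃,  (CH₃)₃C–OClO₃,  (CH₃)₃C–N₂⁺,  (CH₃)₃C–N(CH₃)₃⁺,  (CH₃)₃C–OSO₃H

Identical carbon frameworks mean the comparison reduces to leaving-group quality.
A good leaving group is a weak base: the lower the pKₐ of its conjugate acid, the more readily it departs.
(CH₃)₃C–N₂⁺ loses N₂: no meaningful conjugate acid; N₂ departs as an exceptionally stable neutral molecule
(CH₃)₃C–OTf loses OTf⁻: pKₐ(CF₃SO₃H (triflic acid)) ≈ -14
(CH₃)₃C–OClO₃ loses ClO₄⁻: pKₐ(HClO₄) ≈ -10
(CH₃)₃C–OSO₃H loses HSO₄⁻: pKₐ(H₂SO₄) ≈ -3
(CH₃)₃C–OC(O)CF₃ loses CF₃COO⁻: pKₐ(CF₃COOH) ≈ 0.2
(CH₃)₃C–N(CH₃)₃⁺ loses NR'₃: pKₐ(R'₃NH⁺) ≈ 10.7

(CH₃)₃C–N₂⁺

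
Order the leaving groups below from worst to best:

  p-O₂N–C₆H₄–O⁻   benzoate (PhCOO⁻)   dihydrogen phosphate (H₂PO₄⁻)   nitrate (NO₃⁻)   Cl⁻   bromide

Rank by basicity of the departing species: weakest base leaves most easily.
bromide: pKₐ(HBr) ≈ -9
Cl⁻: pKₐ(HCl) ≈ -7
nitrate (NO₃⁻): pKₐ(HNO₃) ≈ -1.3
dihydrogen phosphate (H₂PO₄⁻): pKₐ(H₃PO₄) ≈ 2.1
benzoate (PhCOO⁻): pKₐ(C₆H₅COOH) ≈ 4.2
p-O₂N–C₆H₄–O⁻: pKₐ(p-nitrophenol) ≈ 7.2
The question asks for worst first, so the sequence is read in increasing leaving-group ability.

p-O₂N–C₆H₄–O⁻ < benzoate (PhCOO⁻) < dihydrogen phosphate (H₂PO₄⁻) < nitrate (NO₃⁻) < Cl⁻ < bromide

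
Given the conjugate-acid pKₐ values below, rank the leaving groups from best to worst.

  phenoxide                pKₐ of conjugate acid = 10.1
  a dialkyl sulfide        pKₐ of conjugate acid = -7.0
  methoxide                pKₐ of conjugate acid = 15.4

Lower conjugate-acid pKₐ ⇒ weaker base ⇒ better leaving group.
Sorting by the given values: a dialkyl sulfide (-7.0), phenoxide (10.1), methoxide (15.4).

a dialkyl sulfide > phenoxide > methoxide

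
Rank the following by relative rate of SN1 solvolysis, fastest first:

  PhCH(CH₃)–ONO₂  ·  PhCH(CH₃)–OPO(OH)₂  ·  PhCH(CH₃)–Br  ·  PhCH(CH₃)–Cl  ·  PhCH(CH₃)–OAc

PhCH(CH₃)–Br > PhCH(CH₃)–Cl > PhCH(CH₃)–ONO₂ > PhCH(CH₃)–OPO(OH)₂ > PhCH(CH₃)–OAc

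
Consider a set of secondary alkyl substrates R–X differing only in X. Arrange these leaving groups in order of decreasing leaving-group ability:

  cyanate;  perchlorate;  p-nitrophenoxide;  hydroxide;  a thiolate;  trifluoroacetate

Rank by basicity of the departing species: weakest base leaves most easily.
perchlorate: pKₐ(HClO₄) ≈ -10
trifluoroacetate: pKₐ(CF₃COOH) ≈ 0.2 — strongly electron-withdrawing CF₃ stabilises the carboxylate
cyanate: pKₐ(HOCN) ≈ 3.5 — resonance between N and O
p-nitrophenoxide: pKₐ(p-nitrophenol) ≈ 7.2
a thiolate: pKₐ(RSH (a thiol)) ≈ 10.5
hydroxide: pKₐ(H₂O) ≈ 15.7 — strong base; essentially never leaves without prior activation

perchlorate > trifluoroacetate > cyanate > p-nitrophenoxide > a thiolate > hydroxide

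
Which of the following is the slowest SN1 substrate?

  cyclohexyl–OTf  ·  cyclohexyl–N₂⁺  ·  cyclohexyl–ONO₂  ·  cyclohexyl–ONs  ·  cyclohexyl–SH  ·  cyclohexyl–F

cyclohexyl–SH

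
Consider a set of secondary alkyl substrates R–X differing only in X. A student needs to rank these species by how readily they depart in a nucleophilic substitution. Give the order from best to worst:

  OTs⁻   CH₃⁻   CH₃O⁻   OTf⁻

Rank by basicity of the departing species: weakest base leaves most easily.
OTf⁻: pKₐ(CF₃SO₃H (triflic acid)) ≈ -14 — charge spread over three oxygens and a CF₃ group; the premier leaving group in synthesis
OTs⁻: pKₐ(p-CH₃C₆H₄SO₃H (TsOH)) ≈ -2.8
CH₃O⁻: pKₐ(CH₃OH) ≈ 15.5 — strong base; alkoxides do not leave unassisted
CH₃⁻: pKₐ(CH₄) ≈ 48

OTf⁻ > OTs⁻ > CH₃O⁻ > CH₃⁻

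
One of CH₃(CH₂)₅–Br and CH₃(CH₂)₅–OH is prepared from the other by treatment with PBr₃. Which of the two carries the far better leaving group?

CH₃(CH₂)₅–Br

From CH₃(CH₂)₅–OH the departing group would be OH⁻ (pKₐ(H₂O) ≈ 15.7). Strong base; essentially never leaves without prior activation.
From CH₃(CH₂)₅–Br the leaving group is Br⁻ (pKₐ(HBr) ≈ -9). Weak base; good leaving group.
Treatment with PBr₃ works by replacing the hydroxyl with bromide, making CH₃(CH₂)₅–Br enormously more reactive.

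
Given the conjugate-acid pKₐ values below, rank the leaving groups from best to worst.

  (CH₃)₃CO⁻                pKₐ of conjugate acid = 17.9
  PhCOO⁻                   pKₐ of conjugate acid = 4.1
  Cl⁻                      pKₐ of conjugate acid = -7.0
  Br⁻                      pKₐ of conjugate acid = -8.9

Br⁻ > Cl⁻ > PhCOO⁻ > (CH₃)₃CO⁻

Lower conjugate-acid pKₐ ⇒ weaker base ⇒ better leaving group.
Sorting by the given values: Br⁻ (-8.9), Cl⁻ (-7.0), PhCOO⁻ (4.1), (CH₃)₃CO⁻ (17.9).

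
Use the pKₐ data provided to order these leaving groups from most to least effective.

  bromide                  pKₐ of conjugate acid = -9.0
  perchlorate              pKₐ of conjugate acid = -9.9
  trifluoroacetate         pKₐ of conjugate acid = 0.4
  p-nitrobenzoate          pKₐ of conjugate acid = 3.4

Lower conjugate-acid pKₐ ⇒ weaker base ⇒ better leaving group.
Sorting by the given values: perchlorate (-9.9), bromide (-9.0), trifluoroacetate (0.4), p-nitrobenzoate (3.4).

perchlorate > bromide > trifluoroacetate > p-nitrobenzoate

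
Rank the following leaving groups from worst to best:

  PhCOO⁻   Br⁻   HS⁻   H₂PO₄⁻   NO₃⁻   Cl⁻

Br⁻: pKₐ(HBr) ≈ -9 — weak base; good leaving group
Cl⁻: pKₐ(HCl) ≈ -7
NO₃⁻: pKₐ(HNO₃) ≈ -1.3 — resonance-delocalised over three oxygens
H₂PO₄⁻: pKₐ(H₃PO₄) ≈ 2.1 — moderate base; biological leaving group after further activation
PhCOO⁻: pKₐ(C₆H₅COOH) ≈ 4.2 — aryl carboxylate
HS⁻: pKₐ(H₂S) ≈ 7 — larger and more polarisable than the oxygen analogue
Listed from poorest to best leaving group as asked.

HS⁻ < PhCOO⁻ < H₂PO₄⁻ < NO₃⁻ < Cl⁻ < Br⁻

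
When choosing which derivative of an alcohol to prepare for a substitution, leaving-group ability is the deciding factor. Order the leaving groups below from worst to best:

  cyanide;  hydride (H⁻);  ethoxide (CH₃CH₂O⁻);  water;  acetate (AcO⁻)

water: pKₐ(H₃O⁺) ≈ -1.7
acetate (AcO⁻): pKₐ(CH₃COOH) ≈ 4.8
cyanide: pKₐ(HCN) ≈ 9.2
ethoxide (CH₃CH₂O⁻): pKₐ(CH₃CH₂OH) ≈ 16
hydride (H⁻): pKₐ(H₂) ≈ 36
The question asks for worst first, so the sequence is read in increasing leaving-group ability.

hydride (H⁻) < ethoxide (CH₃CH₂O⁻) < cyanide < acetate (AcO⁻) < water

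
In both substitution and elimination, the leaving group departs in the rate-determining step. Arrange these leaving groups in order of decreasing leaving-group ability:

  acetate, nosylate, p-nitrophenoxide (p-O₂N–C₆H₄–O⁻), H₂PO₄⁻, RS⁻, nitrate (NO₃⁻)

nosylate > nitrate (NO₃⁻) > H₂PO₄⁻ > acetate > p-nitrophenoxide (p-O₂N–C₆H₄–O⁻) > RS⁻

nosylate: pKₐ(p-O₂NC₆H₄SO₃H) ≈ -3.5
nitrate (NO₃⁻): pKₐ(HNO₃) ≈ -1.3 — resonance-delocalised over three oxygens
H₂PO₄⁻: pKₐ(H₃PO₄) ≈ 2.1
acetate: pKₐ(CH₃COOH) ≈ 4.8 — resonance-stabilised but still a weak base
p-nitrophenoxide (p-O₂N–C₆H₄–O⁻): pKₐ(p-nitrophenol) ≈ 7.2 — nitro group delocalises the charge; the classic chromogenic LG
RS⁻: pKₐ(RSH (a thiol)) ≈ 10.5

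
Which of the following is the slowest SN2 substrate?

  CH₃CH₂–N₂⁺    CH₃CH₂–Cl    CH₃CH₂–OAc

CH₃CH₂–OAc

The skeletons are identical, so relative rate is governed entirely by leaving-group ability.
Rank by basicity of the departing species: weakest base leaves most easily.
CH₃CH₂–N₂⁺ loses N₂: no meaningful conjugate acid; N₂ departs as an exceptionally stable neutral molecule
CH₃CH₂–Cl loses Cl⁻: pKₐ(HCl) ≈ -7
CH₃CH₂–OAc loses AcO⁻: pKₐ(CH₃COOH) ≈ 4.8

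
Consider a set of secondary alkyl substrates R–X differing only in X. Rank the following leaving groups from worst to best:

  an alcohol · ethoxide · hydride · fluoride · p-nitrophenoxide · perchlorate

hydride < ethoxide < p-nitrophenoxide < fluoride < an alcohol < perchlorate

The more stable X⁻ (or X) is on its own — i.e. the weaker a base it is — the better a leaving group it makes.
perchlorate: pKₐ(HClO₄) ≈ -10
an alcohol: pKₐ(R'OH₂⁺) ≈ -2.4 — neutral; leaves from a protonated ether (an oxonium ion, R–O(H)R'⁺)
fluoride: pKₐ(HF) ≈ 3.2 — small and strongly basic; the poor halide leaving group
p-nitrophenoxide: pKₐ(p-nitrophenol) ≈ 7.2
ethoxide: pKₐ(CH₃CH₂OH) ≈ 16 — strong base; alkoxides do not leave unassisted
hydride: pKₐ(H₂) ≈ 36 — extremely strong base; leaves only in special hydride-transfer contexts
Listed from poorest to best leaving group as asked.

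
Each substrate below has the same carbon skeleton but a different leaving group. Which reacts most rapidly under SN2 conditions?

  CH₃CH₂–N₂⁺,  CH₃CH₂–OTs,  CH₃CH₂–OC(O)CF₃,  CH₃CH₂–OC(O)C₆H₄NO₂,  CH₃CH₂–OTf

Identical carbon frameworks mean the comparison reduces to leaving-group quality.
A good leaving group is a weak base: the lower the pKₐ of its conjugate acid, the more readily it departs.
CH₃CH₂–N₂⁺ loses N₂: no meaningful conjugate acid; N₂ departs as an exceptionally stable neutral molecule
CH₃CH₂–OTf loses OTf⁻: pKₐ(CF₃SO₃H (triflic acid)) ≈ -14
CH₃CH₂–OTs loses OTs⁻: pKₐ(p-CH₃C₆H₄SO₃H (TsOH)) ≈ -2.8
CH₃CH₂–OC(O)CF₃ loses CF₃COO⁻: pKₐ(CF₃COOH) ≈ 0.2
CH₃CH₂–OC(O)C₆H₄NO₂ loses p-O₂N–C₆H₄–COO⁻: pKₐ(p-nitrobenzoic acid) ≈ 3.4

CH₃CH₂–N₂⁺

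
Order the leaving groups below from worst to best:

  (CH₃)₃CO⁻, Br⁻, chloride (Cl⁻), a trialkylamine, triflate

triflate: pKₐ(CF₃SO₃H (triflic acid)) ≈ -14
Br⁻: pKₐ(HBr) ≈ -9
chloride (Cl⁻): pKₐ(HCl) ≈ -7
a trialkylamine: pKₐ(R'₃NH⁺) ≈ 10.7
(CH₃)₃CO⁻: pKₐ(t-BuOH) ≈ 18
Reversing gives the worst-to-best order requested.

(CH₃)₃CO⁻ < a trialkylamine < chloride (Cl⁻) < Br⁻ < triflate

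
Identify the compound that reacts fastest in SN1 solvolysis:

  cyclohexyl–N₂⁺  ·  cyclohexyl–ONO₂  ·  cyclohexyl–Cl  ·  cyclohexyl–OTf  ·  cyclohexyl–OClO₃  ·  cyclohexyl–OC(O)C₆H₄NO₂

cyclohexyl–N₂⁺

Identical carbon frameworks mean the comparison reduces to leaving-group quality.
A good leaving group is a weak base: the lower the pKₐ of its conjugate acid, the more readily it departs.
cyclohexyl–N₂⁺ loses N₂: no meaningful conjugate acid; N₂ departs as an exceptionally stable neutral molecule
cyclohexyl–OTf loses OTf⁻: pKₐ(CF₃SO₃H (triflic acid)) ≈ -14
cyclohexyl–OClO₃ loses ClO₄⁻: pKₐ(HClO₄) ≈ -10
cyclohexyl–Cl loses Cl⁻: pKₐ(HCl) ≈ -7
cyclohexyl–ONO₂ loses NO₃⁻: pKₐ(HNO₃) ≈ -1.3
cyclohexyl–OC(O)C₆H₄NO₂ loses p-O₂N–C₆H₄–COO⁻: pKₐ(p-nitrobenzoic acid) ≈ 3.4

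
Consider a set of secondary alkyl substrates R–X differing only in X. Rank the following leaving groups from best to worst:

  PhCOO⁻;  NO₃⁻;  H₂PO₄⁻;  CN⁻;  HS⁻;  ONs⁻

ONs⁻ > NO₃⁻ > H₂PO₄⁻ > PhCOO⁻ > HS⁻ > CN⁻

Rank by basicity of the departing species: weakest base leaves most easily.
ONs⁻: pKₐ(p-O₂NC₆H₄SO₃H) ≈ -3.5 — p-nitro group further stabilises the sulfonate
NO₃⁻: pKₐ(HNO₃) ≈ -1.3 — resonance-delocalised over three oxygens
H₂PO₄⁻: pKₐ(H₃PO₄) ≈ 2.1
PhCOO⁻: pKₐ(C₆H₅COOH) ≈ 4.2 — aryl carboxylate
HS⁻: pKₐ(H₂S) ≈ 7 — larger and more polarisable than the oxygen analogue
CN⁻: pKₐ(HCN) ≈ 9.2 — sp carbon stabilises the charge somewhat, but still a poor LG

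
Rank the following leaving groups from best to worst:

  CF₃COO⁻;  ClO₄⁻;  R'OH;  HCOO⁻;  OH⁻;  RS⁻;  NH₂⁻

ClO₄⁻ > R'OH > CF₃COO⁻ > HCOO⁻ > RS⁻ > OH⁻ > NH₂⁻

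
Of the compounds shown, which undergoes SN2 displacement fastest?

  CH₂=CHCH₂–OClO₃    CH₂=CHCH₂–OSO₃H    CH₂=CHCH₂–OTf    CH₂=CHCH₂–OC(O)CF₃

CH₂=CHCH₂–OTf

The skeletons are identical, so relative rate is governed entirely by leaving-group ability.
A good leaving group is a weak base: the lower the pKₐ of its conjugate acid, the more readily it departs.
CH₂=CHCH₂–OTf loses OTf⁻: pKₐ(CF₃SO₃H (triflic acid)) ≈ -14
CH₂=CHCH₂–OClO₃ loses ClO₄⁻: pKₐ(HClO₄) ≈ -10
CH₂=CHCH₂–OSO₃H loses HSO₄⁻: pKₐ(H₂SO₄) ≈ -3
CH₂=CHCH₂–OC(O)CF₃ loses CF₃COO⁻: pKₐ(CF₃COOH) ≈ 0.2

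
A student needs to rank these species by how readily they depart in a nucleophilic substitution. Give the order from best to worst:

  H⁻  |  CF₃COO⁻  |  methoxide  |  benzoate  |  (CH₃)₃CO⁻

A good leaving group is a weak base: the lower the pKₐ of its conjugate acid, the more readily it departs.
CF₃COO⁻: pKₐ(CF₃COOH) ≈ 0.2
benzoate: pKₐ(C₆H₅COOH) ≈ 4.2
methoxide: pKₐ(CH₃OH) ≈ 15.5
(CH₃)₃CO⁻: pKₐ(t-BuOH) ≈ 18
H⁻: pKₐ(H₂) ≈ 36

CF₃COO⁻ > benzoate > methoxide > (CH₃)₃CO⁻ > H⁻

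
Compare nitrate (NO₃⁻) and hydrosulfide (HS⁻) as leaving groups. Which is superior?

nitrate (NO₃⁻)

nitrate (NO₃⁻) is the better leaving group.
pKₐ(HNO₃) ≈ -1.3 versus pKₐ(H₂S) ≈ 7: nitrate (NO₃⁻) is the much weaker base.
Resonance-delocalised over three oxygens.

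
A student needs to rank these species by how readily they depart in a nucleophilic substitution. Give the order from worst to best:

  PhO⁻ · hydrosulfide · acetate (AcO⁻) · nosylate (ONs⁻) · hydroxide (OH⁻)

A good leaving group is a weak base: the lower the pKₐ of its conjugate acid, the more readily it departs.
nosylate (ONs⁻): pKₐ(p-O₂NC₆H₄SO₃H) ≈ -3.5 — p-nitro group further stabilises the sulfonate
acetate (AcO⁻): pKₐ(CH₃COOH) ≈ 4.8 — resonance-stabilised but still a weak base
hydrosulfide: pKₐ(H₂S) ≈ 7 — larger and more polarisable than the oxygen analogue
PhO⁻: pKₐ(C₆H₅OH (phenol)) ≈ 10 — resonance into the ring helps, but still a poor LG
hydroxide (OH⁻): pKₐ(H₂O) ≈ 15.7 — strong base; essentially never leaves without prior activation
The question asks for worst first, so the sequence is read in increasing leaving-group ability.

hydroxide (OH⁻) < PhO⁻ < hydrosulfide < acetate (AcO⁻) < nosylate (ONs⁻)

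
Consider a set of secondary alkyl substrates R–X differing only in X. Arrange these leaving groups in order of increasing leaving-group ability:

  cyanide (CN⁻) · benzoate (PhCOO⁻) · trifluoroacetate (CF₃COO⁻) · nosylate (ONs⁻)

A good leaving group is a weak base: the lower the pKₐ of its conjugate acid, the more readily it departs.
nosylate (ONs⁻): pKₐ(p-O₂NC₆H₄SO₃H) ≈ -3.5
trifluoroacetate (CF₃COO⁻): pKₐ(CF₃COOH) ≈ 0.2
benzoate (PhCOO⁻): pKₐ(C₆H₅COOH) ≈ 4.2
cyanide (CN⁻): pKₐ(HCN) ≈ 9.2
Reversing gives the worst-to-best order requested.

cyanide (CN⁻) < benzoate (PhCOO⁻) < trifluoroacetate (CF₃COO⁻) < nosylate (ONs⁻)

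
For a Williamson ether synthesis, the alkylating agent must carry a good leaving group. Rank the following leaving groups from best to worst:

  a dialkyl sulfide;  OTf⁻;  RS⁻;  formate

Leaving-group ability tracks the stability of the departed species; conjugate-acid pKₐ is the usual yardstick (lower pKₐ → better LG).
OTf⁻: pKₐ(CF₃SO₃H (triflic acid)) ≈ -14 — charge spread over three oxygens and a CF₃ group; the premier leaving group in synthesis
a dialkyl sulfide: pKₐ(R'₂SH⁺) ≈ -7 — neutral; leaves from a sulfonium salt (R–SR'₂⁺)
formate: pKₐ(HCOOH) ≈ 3.8 — resonance-stabilised carboxylate
RS⁻: pKₐ(RSH (a thiol)) ≈ 10.5 — moderately basic; rarely leaves without activation

OTf⁻ > a dialkyl sulfide > formate > RS⁻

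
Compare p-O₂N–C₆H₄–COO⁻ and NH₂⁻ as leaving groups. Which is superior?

p-O₂N–C₆H₄–COO⁻

p-O₂N–C₆H₄–COO⁻ is the better leaving group.
pKₐ(p-nitrobenzoic acid) ≈ 3.4 versus pKₐ(NH₃) ≈ 38: p-O₂N–C₆H₄–COO⁻ is the much weaker base.
Electron-withdrawing nitro group stabilises the carboxylate.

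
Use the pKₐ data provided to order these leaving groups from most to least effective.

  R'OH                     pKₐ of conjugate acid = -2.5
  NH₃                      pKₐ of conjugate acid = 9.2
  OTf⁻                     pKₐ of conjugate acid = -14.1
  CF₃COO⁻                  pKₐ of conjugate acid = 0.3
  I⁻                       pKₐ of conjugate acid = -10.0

OTf⁻ > I⁻ > R'OH > CF₃COO⁻ > NH₃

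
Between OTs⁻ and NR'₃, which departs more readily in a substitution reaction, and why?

OTs⁻ is the better leaving group.
pKₐ(p-CH₃C₆H₄SO₃H (TsOH)) ≈ -2.8 versus pKₐ(R'₃NH⁺) ≈ 10.7: OTs⁻ is the much weaker base.
Resonance-delocalised arenesulfonate.

OTs⁻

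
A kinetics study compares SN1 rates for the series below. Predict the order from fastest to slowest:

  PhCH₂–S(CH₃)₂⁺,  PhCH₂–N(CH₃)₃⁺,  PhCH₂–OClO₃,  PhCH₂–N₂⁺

The skeletons are identical, so relative rate is governed entirely by leaving-group ability.
Rank by basicity of the departing species: weakest base leaves most easily.
PhCH₂–N₂⁺ loses N₂: no meaningful conjugate acid; N₂ departs as an exceptionally stable neutral molecule
PhCH₂–OClO₃ loses ClO₄⁻: pKₐ(HClO₄) ≈ -10
PhCH₂–S(CH₃)₂⁺ loses SR'₂: pKₐ(R'₂SH⁺) ≈ -7
PhCH₂–N(CH₃)₃⁺ loses NR'₃: pKₐ(R'₃NH⁺) ≈ 10.7

PhCH₂–N₂⁺ > PhCH₂–OClO₃ > PhCH₂–S(CH₃)₂⁺ > PhCH₂–N(CH₃)₃⁺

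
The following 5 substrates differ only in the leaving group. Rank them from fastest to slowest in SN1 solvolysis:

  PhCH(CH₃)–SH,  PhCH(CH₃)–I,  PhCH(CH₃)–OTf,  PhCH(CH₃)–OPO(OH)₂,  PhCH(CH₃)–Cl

Same R in every case — rank the leaving groups.
The more stable X⁻ (or X) is on its own — i.e. the weaker a base it is — the better a leaving group it makes.
PhCH(CH₃)–OTf loses OTf⁻: pKₐ(CF₃SO₃H (triflic acid)) ≈ -14
PhCH(CH₃)–I loses I⁻: pKₐ(HI) ≈ -10
PhCH(CH₃)–Cl loses Cl⁻: pKₐ(HCl) ≈ -7
PhCH(CH₃)–OPO(OH)₂ loses H₂PO₄⁻: pKₐ(H₃PO₄) ≈ 2.1
PhCH(CH₃)–SH loses HS⁻: pKₐ(H₂S) ≈ 7

PhCH(CH₃)–OTf > PhCH(CH₃)–I > PhCH(CH₃)–Cl > PhCH(CH₃)–OPO(OH)₂ > PhCH(CH₃)–SH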